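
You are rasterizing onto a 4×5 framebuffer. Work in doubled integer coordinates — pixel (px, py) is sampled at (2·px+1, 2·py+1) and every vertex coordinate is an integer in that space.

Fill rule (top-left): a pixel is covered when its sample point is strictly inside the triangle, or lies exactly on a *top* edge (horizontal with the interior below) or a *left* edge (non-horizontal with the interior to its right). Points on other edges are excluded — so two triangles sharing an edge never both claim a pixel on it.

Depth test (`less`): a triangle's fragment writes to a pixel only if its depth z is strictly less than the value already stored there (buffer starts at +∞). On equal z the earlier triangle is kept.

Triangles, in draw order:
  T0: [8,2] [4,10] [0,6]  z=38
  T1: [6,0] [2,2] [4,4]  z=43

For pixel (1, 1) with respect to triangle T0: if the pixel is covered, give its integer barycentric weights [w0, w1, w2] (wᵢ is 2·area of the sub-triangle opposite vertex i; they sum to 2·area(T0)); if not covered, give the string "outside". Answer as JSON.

T0:
  2·area = 48
  edge (8, 2)→(4, 10): d=(-4,8) right/bottom  bias=-1
  edge (4, 10)→(0, 6): d=(-4,-4) top-left  bias=+0
  edge (0, 6)→(8, 2): d=(8,-4) top-left  bias=+0
    (3,1)@(7, 3): e=[4,40,4] → █
    (1,2)@(3, 5): e=[28,16,4] → █
    (2,2)@(5, 5): e=[12,24,12] → █
    (3,2)@(7, 5): e=[-4,32,20] → ·
    (0,3)@(1, 7): e=[36,0,12] → █  [on edge]
    (3,3)@(7, 7): e=[-12,24,36] → ·
    (0,4)@(1, 9): e=[28,-8,28] → ·
    (1,4)@(3, 9): e=[12,0,36] → █  [on edge]
    (2,4)@(5, 9): e=[-4,8,44] → ·
  covered (7 px):
    · · · ·
    · · · █
    · █ █ ·
    █ █ █ ·
    · █ · ·
T1:
  2·area = 12  (B↔C swapped to make it positive)
  edge (6, 0)→(4, 4): d=(-2,4) right/bottom  bias=-1
  edge (4, 4)→(2, 2): d=(-2,-2) top-left  bias=+0
  edge (2, 2)→(6, 0): d=(4,-2) top-left  bias=+0
    (0,0)@(1, 1): e=[18,0,-6] → ·  [on edge]
    (2,0)@(5, 1): e=[2,8,2] → █
    (3,0)@(7, 1): e=[-6,12,6] → ·
    (1,1)@(3, 3): e=[6,0,6] → █  [on edge]
    (2,1)@(5, 3): e=[-2,4,10] → ·
    (1,2)@(3, 5): e=[2,-4,14] → ·
    (2,2)@(5, 5): e=[-6,0,18] → ·  [on edge]
    (3,3)@(7, 7): e=[-18,0,30] → ·  [on edge]
  covered (2 px):
    · · █ ·
    · █ · ·
    · · · ·
    · · · ·
    · · · ·

Result: "outside"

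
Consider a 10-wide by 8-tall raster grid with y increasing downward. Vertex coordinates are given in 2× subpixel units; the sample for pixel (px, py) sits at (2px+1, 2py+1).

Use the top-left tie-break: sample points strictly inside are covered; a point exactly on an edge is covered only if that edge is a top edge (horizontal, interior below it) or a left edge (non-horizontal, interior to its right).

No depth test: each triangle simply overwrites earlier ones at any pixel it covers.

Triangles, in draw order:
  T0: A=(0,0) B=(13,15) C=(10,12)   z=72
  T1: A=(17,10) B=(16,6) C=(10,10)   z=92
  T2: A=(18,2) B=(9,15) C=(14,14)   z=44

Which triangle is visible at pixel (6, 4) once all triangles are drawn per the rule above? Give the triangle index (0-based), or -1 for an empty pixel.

T0:
  2·area = 6
  edge (0, 0)→(13, 15): d=(13,15) right/bottom  bias=-1
  edge (13, 15)→(10, 12): d=(-3,-3) top-left  bias=+0
  edge (10, 12)→(0, 0): d=(-10,-12) top-left  bias=+0
    (0,1)@(1, 3): e=[24,0,-18] → ·  [on edge]
    (1,2)@(3, 5): e=[20,0,-14] → ·  [on edge]
    (2,3)@(5, 7): e=[16,0,-10] → ·  [on edge]
    (3,4)@(7, 9): e=[12,0,-6] → ·  [on edge]
    (4,5)@(9, 11): e=[8,0,-2] → ·  [on edge]
    (5,6)@(11, 13): e=[4,0,2] → #  [on edge]
    (6,6)@(13, 13): e=[-26,6,26] → ·
    (5,7)@(11, 15): e=[30,-6,-18] → ·
    (6,7)@(13, 15): e=[0,0,6] → ·  [on edge]
  covered (1 px):
    · · · · · · · · · ·
    · · · · · · · · · ·
    · · · · · · · · · ·
    · · · · · · · · · ·
    · · · · · · · · · ·
    · · · · · · · · · ·
    · · · · · # · · · ·
    · · · · · · · · · ·
T1:
  2·area = 28  (B↔C swapped to make it positive)
  edge (17, 10)→(10, 10): d=(-7,0) right/bottom  bias=-1
  edge (10, 10)→(16, 6): d=(6,-4) top-left  bias=+0
  edge (16, 6)→(17, 10): d=(1,4) right/bottom  bias=-1
    (7,3)@(15, 7): e=[21,2,5] → #
    (8,3)@(17, 7): e=[21,10,-3] → ·
    (6,4)@(13, 9): e=[7,6,15] → #
    (8,4)@(17, 9): e=[7,22,-1] → ·
    (6,5)@(13, 11): e=[-7,18,17] → ·
    (7,5)@(15, 11): e=[-7,26,9] → ·
  covered (3 px):
    · · · · · · · · · ·
    · · · · · · · · · ·
    · · · · · · · · · ·
    · · · · · · · # · ·
    · · · · · · # # · ·
    · · · · · · · · · ·
    · · · · · · · · · ·
    · · · · · · · · · ·
T2:
  2·area = 56  (B↔C swapped to make it positive)
  edge (18, 2)→(14, 14): d=(-4,12) right/bottom  bias=-1
  edge (14, 14)→(9, 15): d=(-5,1) right/bottom  bias=-1
  edge (9, 15)→(18, 2): d=(9,-13) top-left  bias=+0
    (8,2)@(17, 5): e=[0,42,14] → ·  [on edge]
    (7,3)@(15, 7): e=[16,34,6] → #
    (8,3)@(17, 7): e=[-8,32,32] → ·
    (7,4)@(15, 9): e=[8,24,24] → #
    (8,4)@(17, 9): e=[-16,22,50] → ·
    (6,5)@(13, 11): e=[24,16,16] → #
    (7,5)@(15, 11): e=[0,14,42] → ·  [on edge]
    (5,6)@(11, 13): e=[40,8,8] → #
    (7,6)@(15, 13): e=[-8,4,60] → ·
    (9,6)@(19, 13): e=[-56,0,112] → ·  [on edge]
    (4,7)@(9, 15): e=[56,0,0] → ·  [on edge]
    (5,7)@(11, 15): e=[32,-2,26] → ·
  covered (5 px):
    · · · · · · · · · ·
    · · · · · · · · · ·
    · · · · · · · · · ·
    · · · · · · · # · ·
    · · · · · · · # · ·
    · · · · · · # · · ·
    · · · · · # # · · ·
    · · · · · · · · · ·

Z-buffer (winner per pixel, '.' = empty):
  . . . . . . . . . .
  . . . . . . . . . .
  . . . . . . . . . .
  . . . . . . . 2 . .
  . . . . . . 1 2 . .
  . . . . . . 2 . . .
  . . . . . 2 2 . . .
  . . . . . . . . . .

Final: 1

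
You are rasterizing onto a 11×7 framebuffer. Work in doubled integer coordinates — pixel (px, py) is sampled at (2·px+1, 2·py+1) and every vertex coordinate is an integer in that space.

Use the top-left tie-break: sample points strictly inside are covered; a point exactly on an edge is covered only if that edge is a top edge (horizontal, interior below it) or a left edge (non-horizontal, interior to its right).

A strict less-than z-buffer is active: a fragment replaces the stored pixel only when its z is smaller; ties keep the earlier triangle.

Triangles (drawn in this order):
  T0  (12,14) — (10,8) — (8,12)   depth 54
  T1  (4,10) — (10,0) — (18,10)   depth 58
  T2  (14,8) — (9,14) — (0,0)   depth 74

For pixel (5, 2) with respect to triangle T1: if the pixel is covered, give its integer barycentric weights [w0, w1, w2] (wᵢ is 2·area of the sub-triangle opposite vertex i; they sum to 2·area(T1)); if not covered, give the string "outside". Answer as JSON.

T0:
  2·area = 20  (B↔C swapped to make it positive)
  edge (12, 14)→(8, 12): d=(-4,-2) top-left  bias=+0
  edge (8, 12)→(10, 8): d=(2,-4) top-left  bias=+0
  edge (10, 8)→(12, 14): d=(2,6) right/bottom  bias=-1
    (4,2)@(9, 5): e=[30,-10,0] → ·  [on edge]
    (4,5)@(9, 11): e=[6,2,12] → █
    (5,5)@(11, 11): e=[10,10,0] → ·  [on edge]
    (4,6)@(9, 13): e=[-2,6,16] → ·
    (5,6)@(11, 13): e=[2,14,4] → █
    (6,6)@(13, 13): e=[6,22,-8] → ·
  covered (2 px):
    · · · · · · · · · · ·
    · · · · · · · · · · ·
    · · · · · · · · · · ·
    · · · · · · · · · · ·
    · · · · · · · · · · ·
    · · · · █ · · · · · ·
    · · · · · █ · · · · ·
T1:
  2·area = 140
  edge (4, 10)→(10, 0): d=(6,-10) top-left  bias=+0
  edge (10, 0)→(18, 10): d=(8,10) right/bottom  bias=-1
  edge (18, 10)→(4, 10): d=(-14,0) right/bottom  bias=-1
    (4,1)@(9, 3): e=[8,34,98] → █
    (5,1)@(11, 3): e=[28,14,98] → █
    (6,1)@(13, 3): e=[48,-6,98] → ·
    (3,2)@(7, 5): e=[0,70,70] → █  [on edge]
    (6,2)@(13, 5): e=[60,10,70] → █
    (7,2)@(15, 5): e=[80,-10,70] → ·
    (3,3)@(7, 7): e=[12,86,42] → █
    (7,3)@(15, 7): e=[92,6,42] → █
    (8,3)@(17, 7): e=[112,-14,42] → ·
    (2,4)@(5, 9): e=[4,122,14] → █
    (8,4)@(17, 9): e=[124,2,14] → █
    (9,4)@(19, 9): e=[144,-18,14] → ·
  covered (18 px):
    · · · · · · · · · · ·
    · · · · █ █ · · · · ·
    · · · █ █ █ █ · · · ·
    · · · █ █ █ █ █ · · ·
    · · █ █ █ █ █ █ █ · ·
    · · · · · · · · · · ·
    · · · · · · · · · · ·
T2:
  2·area = 124
  edge (14, 8)→(9, 14): d=(-5,6) right/bottom  bias=-1
  edge (9, 14)→(0, 0): d=(-9,-14) top-left  bias=+0
  edge (0, 0)→(14, 8): d=(14,8) right/bottom  bias=-1
    (0,0)@(1, 1): e=[113,5,6] → █
    (1,0)@(3, 1): e=[101,33,-10] → ·
    (0,1)@(1, 3): e=[103,-13,34] → ·
    (1,1)@(3, 3): e=[91,15,18] → █
    (2,1)@(5, 3): e=[79,43,2] → █
    (3,1)@(7, 3): e=[67,71,-14] → ·
    (1,2)@(3, 5): e=[81,-3,46] → ·
    (2,2)@(5, 5): e=[69,25,30] → █
    (3,2)@(7, 5): e=[57,53,14] → █
    (4,2)@(9, 5): e=[45,81,-2] → ·
    (2,3)@(5, 7): e=[59,7,58] → █
    (4,3)@(9, 7): e=[35,63,26] → █
  covered (16 px):
    █ · · · · · · · · · ·
    · █ █ · · · · · · · ·
    · · █ █ · · · · · · ·
    · · █ █ █ █ · · · · ·
    · · · █ █ █ █ · · · ·
    · · · · █ █ · · · · ·
    · · · · █ · · · · · ·

Result: [30,70,40]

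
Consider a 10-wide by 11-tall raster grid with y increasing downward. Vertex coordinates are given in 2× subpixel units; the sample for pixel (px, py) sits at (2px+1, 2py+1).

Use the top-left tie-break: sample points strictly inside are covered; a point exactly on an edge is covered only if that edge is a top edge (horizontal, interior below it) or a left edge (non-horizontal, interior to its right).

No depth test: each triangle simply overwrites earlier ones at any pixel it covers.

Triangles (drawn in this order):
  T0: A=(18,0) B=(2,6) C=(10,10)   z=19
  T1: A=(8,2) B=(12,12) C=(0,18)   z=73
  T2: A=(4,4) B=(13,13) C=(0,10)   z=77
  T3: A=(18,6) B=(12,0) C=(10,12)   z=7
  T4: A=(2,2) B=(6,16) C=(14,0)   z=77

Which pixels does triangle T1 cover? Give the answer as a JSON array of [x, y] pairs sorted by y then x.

T0:
  2·area = 112  (B↔C swapped to make it positive)
  edge (18, 0)→(10, 10): d=(-8,10) right/bottom  bias=-1
  edge (10, 10)→(2, 6): d=(-8,-4) top-left  bias=+0
  edge (2, 6)→(18, 0): d=(16,-6) top-left  bias=+0
    (8,0)@(17, 1): e=[2,100,10] → #
    (9,0)@(19, 1): e=[-18,108,22] → ·
    (5,1)@(11, 3): e=[46,60,6] → #
    (6,1)@(13, 3): e=[26,68,18] → #
    (7,1)@(15, 3): e=[6,76,30] → #
    (8,1)@(17, 3): e=[-14,84,42] → ·
    (2,2)@(5, 5): e=[90,20,2] → #
    (3,2)@(7, 5): e=[70,28,14] → #
    (4,2)@(9, 5): e=[50,36,26] → #
    (7,2)@(15, 5): e=[-10,60,62] → ·
    (2,3)@(5, 7): e=[74,4,34] → #
    (6,3)@(13, 7): e=[-6,36,82] → ·
  covered (14 px):
    · · · · · · · · # ·
    · · · · · # # # · ·
    · · # # # # # · · ·
    · · # # # # · · · ·
    · · · · # · · · · ·
    · · · · · · · · · ·
    · · · · · · · · · ·
    · · · · · · · · · ·
    · · · · · · · · · ·
    · · · · · · · · · ·
    · · · · · · · · · ·
T1:
  2·area = 144
  edge (8, 2)→(12, 12): d=(4,10) right/bottom  bias=-1
  edge (12, 12)→(0, 18): d=(-12,6) right/bottom  bias=-1
  edge (0, 18)→(8, 2): d=(8,-16) top-left  bias=+0
    (3,2)@(7, 5): e=[22,114,8] → #
    (4,2)@(9, 5): e=[2,102,40] → #
    (5,2)@(11, 5): e=[-18,90,72] → ·
    (3,3)@(7, 7): e=[30,90,24] → #
    (5,3)@(11, 7): e=[-10,66,88] → ·
    (2,4)@(5, 9): e=[58,78,8] → #
    (5,4)@(11, 9): e=[-2,42,104] → ·
    (2,5)@(5, 11): e=[66,54,24] → #
    (5,5)@(11, 11): e=[6,18,120] → #
    (6,5)@(13, 11): e=[-14,6,152] → ·
    (1,6)@(3, 13): e=[94,42,8] → #
    (5,6)@(11, 13): e=[14,-6,136] → ·
  covered (18 px):
    · · · · · · · · · ·
    · · · · · · · · · ·
    · · · # # · · · · ·
    · · · # # · · · · ·
    · · # # # · · · · ·
    · · # # # # · · · ·
    · # # # # · · · · ·
    · # # · · · · · · ·
    # · · · · · · · · ·
    · · · · · · · · · ·
    · · · · · · · · · ·
T2:
  2·area = 90
  edge (4, 4)→(13, 13): d=(9,9) right/bottom  bias=-1
  edge (13, 13)→(0, 10): d=(-13,-3) top-left  bias=+0
  edge (0, 10)→(4, 4): d=(4,-6) top-left  bias=+0
    (0,0)@(1, 1): e=[0,120,-30] → ·  [on edge]
    (1,1)@(3, 3): e=[0,100,-10] → ·  [on edge]
    (2,2)@(5, 5): e=[0,80,10] → ·  [on edge]
    (1,3)@(3, 7): e=[36,48,6] → #
    (2,3)@(5, 7): e=[18,54,18] → #
    (3,3)@(7, 7): e=[0,60,30] → ·  [on edge]
    (0,4)@(1, 9): e=[72,16,2] → #
    (3,4)@(7, 9): e=[18,34,38] → #
    (4,4)@(9, 9): e=[0,40,50] → ·  [on edge]
    (0,5)@(1, 11): e=[90,-10,10] → ·
    (1,5)@(3, 11): e=[72,-4,22] → ·
    (2,5)@(5, 11): e=[54,2,34] → #
    (5,5)@(11, 11): e=[0,20,70] → ·  [on edge]
    (6,6)@(13, 13): e=[0,0,90] → ·  [on edge]
    (7,7)@(15, 15): e=[0,-20,110] → ·  [on edge]
    (8,8)@(17, 17): e=[0,-40,130] → ·  [on edge]
    (9,9)@(19, 19): e=[0,-60,150] → ·  [on edge]
  covered (9 px):
    · · · · · · · · · ·
    · · · · · · · · · ·
    · · · · · · · · · ·
    · # # · · · · · · ·
    # # # # · · · · · ·
    · · # # # · · · · ·
    · · · · · · · · · ·
    · · · · · · · · · ·
    · · · · · · · · · ·
    · · · · · · · · · ·
    · · · · · · · · · ·
T3:
  2·area = 84  (B↔C swapped to make it positive)
  edge (18, 6)→(10, 12): d=(-8,6) right/bottom  bias=-1
  edge (10, 12)→(12, 0): d=(2,-12) top-left  bias=+0
  edge (12, 0)→(18, 6): d=(6,6) right/bottom  bias=-1
    (6,0)@(13, 1): e=[70,14,0] → ·  [on edge]
    (6,1)@(13, 3): e=[54,18,12] → #
    (7,1)@(15, 3): e=[42,42,0] → ·  [on edge]
    (6,2)@(13, 5): e=[38,22,24] → #
    (7,2)@(15, 5): e=[26,46,12] → #
    (8,2)@(17, 5): e=[14,70,0] → ·  [on edge]
    (5,3)@(11, 7): e=[34,2,48] → #
    (8,3)@(17, 7): e=[-2,74,12] → ·
    (9,3)@(19, 7): e=[-14,98,0] → ·  [on edge]
    (5,4)@(11, 9): e=[18,6,60] → #
    (7,4)@(15, 9): e=[-6,54,36] → ·
    (5,5)@(11, 11): e=[2,10,72] → #
  covered (9 px):
    · · · · · · · · · ·
    · · · · · · # · · ·
    · · · · · · # # · ·
    · · · · · # # # · ·
    · · · · · # # · · ·
    · · · · · # · · · ·
    · · · · · · · · · ·
    · · · · · · · · · ·
    · · · · · · · · · ·
    · · · · · · · · · ·
    · · · · · · · · · ·
T4:
  2·area = 176  (B↔C swapped to make it positive)
  edge (2, 2)→(14, 0): d=(12,-2) top-left  bias=+0
  edge (14, 0)→(6, 16): d=(-8,16) right/bottom  bias=-1
  edge (6, 16)→(2, 2): d=(-4,-14) top-left  bias=+0
    (4,0)@(9, 1): e=[2,72,102] → #
    (5,0)@(11, 1): e=[6,40,130] → #
    (6,0)@(13, 1): e=[10,8,158] → #
    (7,0)@(15, 1): e=[14,-24,186] → ·
    (1,1)@(3, 3): e=[14,152,10] → #
    (2,1)@(5, 3): e=[18,120,38] → #
    (3,1)@(7, 3): e=[22,88,66] → #
    (6,1)@(13, 3): e=[34,-8,150] → ·
    (1,2)@(3, 5): e=[38,136,2] → #
    (6,2)@(13, 5): e=[58,-24,142] → ·
    (1,3)@(3, 7): e=[62,120,-6] → ·
    (2,3)@(5, 7): e=[66,88,22] → #
  covered (22 px):
    · · · · # # # · · ·
    · # # # # # · · · ·
    · # # # # # · · · ·
    · · # # # · · · · ·
    · · # # # · · · · ·
    · · # # · · · · · ·
    · · · # · · · · · ·
    · · · · · · · · · ·
    · · · · · · · · · ·
    · · · · · · · · · ·
    · · · · · · · · · ·

Final: [[3,2],[4,2],[3,3],[4,3],[2,4],[3,4],[4,4],[2,5],[3,5],[4,5],[5,5],[1,6],[2,6],[3,6],[4,6],[1,7],[2,7],[0,8]]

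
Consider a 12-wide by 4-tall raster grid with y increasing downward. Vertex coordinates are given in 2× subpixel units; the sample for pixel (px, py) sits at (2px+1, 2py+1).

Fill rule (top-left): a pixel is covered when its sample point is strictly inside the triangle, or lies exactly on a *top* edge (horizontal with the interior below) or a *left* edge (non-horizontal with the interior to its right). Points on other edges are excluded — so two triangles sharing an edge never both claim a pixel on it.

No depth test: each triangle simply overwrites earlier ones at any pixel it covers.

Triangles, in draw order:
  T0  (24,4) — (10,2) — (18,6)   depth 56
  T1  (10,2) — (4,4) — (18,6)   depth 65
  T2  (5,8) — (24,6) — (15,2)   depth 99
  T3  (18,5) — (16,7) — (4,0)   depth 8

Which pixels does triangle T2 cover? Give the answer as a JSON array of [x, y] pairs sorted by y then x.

T0:
  2·area = 40  (B↔C swapped to make it positive)
  edge (24, 4)→(18, 6): d=(-6,2) right/bottom  bias=-1
  edge (18, 6)→(10, 2): d=(-8,-4) top-left  bias=+0
  edge (10, 2)→(24, 4): d=(14,2) right/bottom  bias=-1
    (1,0)@(3, 1): e=[60,-20,0] → ·  [on edge]
    (6,1)@(13, 3): e=[28,4,8] → █
    (7,1)@(15, 3): e=[24,12,4] → █
    (8,1)@(17, 3): e=[20,20,0] → ·  [on edge]
    (6,2)@(13, 5): e=[16,-12,36] → ·
    (7,2)@(15, 5): e=[12,-4,32] → ·
    (8,2)@(17, 5): e=[8,4,28] → █
    (9,2)@(19, 5): e=[4,12,24] → █
    (10,2)@(21, 5): e=[0,20,20] → ·  [on edge]
    (7,3)@(15, 7): e=[0,-20,60] → ·  [on edge]
    (8,3)@(17, 7): e=[-4,-12,56] → ·
    (9,3)@(19, 7): e=[-8,-4,52] → ·
  covered (4 px):
    · · · · · · · · · · · ·
    · · · · · · █ █ · · · ·
    · · · · · · · · █ █ · ·
    · · · · · · · · · · · ·
T1:
  2·area = 40  (B↔C swapped to make it positive)
  edge (10, 2)→(18, 6): d=(8,4) right/bottom  bias=-1
  edge (18, 6)→(4, 4): d=(-14,-2) top-left  bias=+0
  edge (4, 4)→(10, 2): d=(6,-2) top-left  bias=+0
    (6,0)@(13, 1): e=[-20,60,0] → ·  [on edge]
    (3,1)@(7, 3): e=[20,20,0] → █  [on edge]
    (4,1)@(9, 3): e=[12,24,4] → █
    (5,1)@(11, 3): e=[4,28,8] → █
    (6,1)@(13, 3): e=[-4,32,12] → ·
    (0,2)@(1, 5): e=[60,-20,0] → ·  [on edge]
    (3,2)@(7, 5): e=[36,-8,12] → ·
    (4,2)@(9, 5): e=[28,-4,16] → ·
    (5,2)@(11, 5): e=[20,0,20] → █  [on edge]
    (6,2)@(13, 5): e=[12,4,24] → █
    (7,2)@(15, 5): e=[4,8,28] → █
    (8,2)@(17, 5): e=[-4,12,32] → ·
  covered (6 px):
    · · · · · · · · · · · ·
    · · · █ █ █ · · · · · ·
    · · · · · █ █ █ · · · ·
    · · · · · · · · · · · ·
T2:
  2·area = 94  (B↔C swapped to make it positive)
  edge (5, 8)→(15, 2): d=(10,-6) top-left  bias=+0
  edge (15, 2)→(24, 6): d=(9,4) right/bottom  bias=-1
  edge (24, 6)→(5, 8): d=(-19,2) right/bottom  bias=-1
    (7,1)@(15, 3): e=[10,9,75] → █
    (8,1)@(17, 3): e=[22,1,71] → █
    (9,1)@(19, 3): e=[34,-7,67] → ·
    (5,2)@(11, 5): e=[6,43,45] → █
    (6,2)@(13, 5): e=[18,35,41] → █
    (9,2)@(19, 5): e=[54,11,29] → █
    (10,2)@(21, 5): e=[66,3,25] → █
    (11,2)@(23, 5): e=[78,-5,21] → ·
    (3,3)@(7, 7): e=[2,77,15] → █
    (4,3)@(9, 7): e=[14,69,11] → █
    (7,3)@(15, 7): e=[50,45,-1] → ·
    (8,3)@(17, 7): e=[62,37,-5] → ·
  covered (12 px):
    · · · · · · · · · · · ·
    · · · · · · · █ █ · · ·
    · · · · · █ █ █ █ █ █ ·
    · · · █ █ █ █ · · · · ·
T3:
  2·area = 38
  edge (18, 5)→(16, 7): d=(-2,2) right/bottom  bias=-1
  edge (16, 7)→(4, 0): d=(-12,-7) top-left  bias=+0
  edge (4, 0)→(18, 5): d=(14,5) right/bottom  bias=-1
    (5,1)@(11, 3): e=[18,13,7] → █
    (6,1)@(13, 3): e=[14,27,-3] → ·
    (5,2)@(11, 5): e=[14,-11,35] → ·
    (6,2)@(13, 5): e=[10,3,25] → █
    (7,2)@(15, 5): e=[6,17,15] → █
    (8,2)@(17, 5): e=[2,31,5] → █
    (9,2)@(19, 5): e=[-2,45,-5] → ·
    (6,3)@(13, 7): e=[6,-21,53] → ·
    (7,3)@(15, 7): e=[2,-7,43] → ·
    (8,3)@(17, 7): e=[-2,7,33] → ·
  covered (4 px):
    · · · · · · · · · · · ·
    · · · · · █ · · · · · ·
    · · · · · · █ █ █ · · ·
    · · · · · · · · · · · ·

Final: [[7,1],[8,1],[5,2],[6,2],[7,2],[8,2],[9,2],[10,2],[3,3],[4,3],[5,3],[6,3]]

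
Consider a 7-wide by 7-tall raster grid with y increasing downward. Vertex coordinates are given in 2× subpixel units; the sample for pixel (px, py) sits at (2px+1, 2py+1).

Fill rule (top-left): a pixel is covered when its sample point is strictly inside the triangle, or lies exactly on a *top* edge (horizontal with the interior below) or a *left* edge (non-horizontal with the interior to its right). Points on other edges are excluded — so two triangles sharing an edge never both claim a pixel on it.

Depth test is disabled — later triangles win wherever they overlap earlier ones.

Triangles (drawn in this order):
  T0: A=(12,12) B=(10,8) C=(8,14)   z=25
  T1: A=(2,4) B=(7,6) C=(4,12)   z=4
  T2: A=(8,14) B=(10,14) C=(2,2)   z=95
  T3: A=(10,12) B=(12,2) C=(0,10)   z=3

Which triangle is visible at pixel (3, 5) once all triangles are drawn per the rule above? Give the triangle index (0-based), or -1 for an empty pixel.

T0:
  2·area = 20  (B↔C swapped to make it positive)
  edge (12, 12)→(8, 14): d=(-4,2) right/bottom  bias=-1
  edge (8, 14)→(10, 8): d=(2,-6) top-left  bias=+0
  edge (10, 8)→(12, 12): d=(2,4) right/bottom  bias=-1
    (5,2)@(11, 5): e=[30,0,-10] → ·  [on edge]
    (4,5)@(9, 11): e=[10,0,10] → █  [on edge]
    (5,5)@(11, 11): e=[6,12,2] → █
    (6,5)@(13, 11): e=[2,24,-6] → ·
    (4,6)@(9, 13): e=[2,4,14] → █
    (5,6)@(11, 13): e=[-2,16,6] → ·
  covered (3 px):
    · · · · · · ·
    · · · · · · ·
    · · · · · · ·
    · · · · · · ·
    · · · · · · ·
    · · · · █ █ ·
    · · · · █ · ·
T1:
  2·area = 36
  edge (2, 4)→(7, 6): d=(5,2) right/bottom  bias=-1
  edge (7, 6)→(4, 12): d=(-3,6) right/bottom  bias=-1
  edge (4, 12)→(2, 4): d=(-2,-8) top-left  bias=+0
    (1,2)@(3, 5): e=[3,27,6] → █
    (2,2)@(5, 5): e=[-1,15,22] → ·
    (1,3)@(3, 7): e=[13,21,2] → █
    (2,3)@(5, 7): e=[9,9,18] → █
    (3,3)@(7, 7): e=[5,-3,34] → ·
    (1,4)@(3, 9): e=[23,15,-2] → ·
    (2,4)@(5, 9): e=[19,3,14] → █
    (3,4)@(7, 9): e=[15,-9,30] → ·
    (2,5)@(5, 11): e=[29,-3,10] → ·
  covered (4 px):
    · · · · · · ·
    · · · · · · ·
    · █ · · · · ·
    · █ █ · · · ·
    · · █ · · · ·
    · · · · · · ·
    · · · · · · ·
T2:
  2·area = 24  (B↔C swapped to make it positive)
  edge (8, 14)→(2, 2): d=(-6,-12) top-left  bias=+0
  edge (2, 2)→(10, 14): d=(8,12) right/bottom  bias=-1
  edge (10, 14)→(8, 14): d=(-2,0) right/bottom  bias=-1
    (2,3)@(5, 7): e=[6,4,14] → █
    (3,3)@(7, 7): e=[30,-20,14] → ·
    (2,4)@(5, 9): e=[-6,20,10] → ·
    (3,5)@(7, 11): e=[6,12,6] → █
    (4,5)@(9, 11): e=[30,-12,6] → ·
    (3,6)@(7, 13): e=[-6,28,2] → ·
    (4,6)@(9, 13): e=[18,4,2] → █
    (5,6)@(11, 13): e=[42,-20,2] → ·
  covered (3 px):
    · · · · · · ·
    · · · · · · ·
    · · · · · · ·
    · · █ · · · ·
    · · · · · · ·
    · · · █ · · ·
    · · · · █ · ·
T3:
  2·area = 104  (B↔C swapped to make it positive)
  edge (10, 12)→(0, 10): d=(-10,-2) top-left  bias=+0
  edge (0, 10)→(12, 2): d=(12,-8) top-left  bias=+0
  edge (12, 2)→(10, 12): d=(-2,10) right/bottom  bias=-1
    (5,1)@(11, 3): e=[92,4,8] → █
    (6,1)@(13, 3): e=[96,20,-12] → ·
    (4,2)@(9, 5): e=[68,12,24] → █
    (6,2)@(13, 5): e=[76,44,-16] → ·
    (2,3)@(5, 7): e=[40,4,60] → █
    (3,3)@(7, 7): e=[44,20,40] → █
    (5,3)@(11, 7): e=[52,52,0] → ·  [on edge]
    (1,4)@(3, 9): e=[16,12,76] → █
    (5,4)@(11, 9): e=[32,76,-4] → ·
    (1,5)@(3, 11): e=[-4,36,72] → ·
    (2,5)@(5, 11): e=[0,52,52] → █  [on edge]
    (5,5)@(11, 11): e=[12,100,-8] → ·
  covered (13 px):
    · · · · · · ·
    · · · · · █ ·
    · · · · █ █ ·
    · · █ █ █ · ·
    · █ █ █ █ · ·
    · · █ █ █ · ·
    · · · · · · ·

Z-buffer (winner per pixel, '.' = empty):
  . . . . . . .
  . . . . . 3 .
  . 1 . . 3 3 .
  . 1 3 3 3 . .
  . 3 3 3 3 . .
  . . 3 3 3 0 .
  . . . . 2 . .

Answer: 3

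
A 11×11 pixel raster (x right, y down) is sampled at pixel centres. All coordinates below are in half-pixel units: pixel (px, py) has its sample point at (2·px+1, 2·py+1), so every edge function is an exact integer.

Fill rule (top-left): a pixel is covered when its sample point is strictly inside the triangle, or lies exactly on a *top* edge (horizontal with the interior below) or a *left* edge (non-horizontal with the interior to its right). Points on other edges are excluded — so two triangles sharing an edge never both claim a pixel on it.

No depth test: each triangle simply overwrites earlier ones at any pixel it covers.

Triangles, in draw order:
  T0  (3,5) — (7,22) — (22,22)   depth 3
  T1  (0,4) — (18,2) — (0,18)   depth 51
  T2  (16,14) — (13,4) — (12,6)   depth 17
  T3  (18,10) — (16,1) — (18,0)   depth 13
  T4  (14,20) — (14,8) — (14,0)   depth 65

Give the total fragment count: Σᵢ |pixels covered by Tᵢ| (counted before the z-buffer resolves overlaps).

T0:
  2·area = 255  (B↔C swapped to make it positive)
  edge (3, 5)→(22, 22): d=(19,17) right/bottom  bias=-1
  edge (22, 22)→(7, 22): d=(-15,0) right/bottom  bias=-1
  edge (7, 22)→(3, 5): d=(-4,-17) top-left  bias=+0
    (1,2)@(3, 5): e=[0,255,0] → ·  [on edge]
    (2,3)@(5, 7): e=[4,225,26] → #
    (3,3)@(7, 7): e=[-30,225,60] → ·
    (2,4)@(5, 9): e=[42,195,18] → #
    (3,4)@(7, 9): e=[8,195,52] → #
    (4,4)@(9, 9): e=[-26,195,86] → ·
    (2,5)@(5, 11): e=[80,165,10] → #
    (4,5)@(9, 11): e=[12,165,78] → #
    (5,5)@(11, 11): e=[-22,165,112] → ·
    (2,6)@(5, 13): e=[118,135,2] → #
    (5,6)@(11, 13): e=[16,135,104] → #
    (6,6)@(13, 13): e=[-18,135,138] → ·
  covered (32 px):
    · · · · · · · · · · ·
    · · · · · · · · · · ·
    · · · · · · · · · · ·
    · · # · · · · · · · ·
    · · # # · · · · · · ·
    · · # # # · · · · · ·
    · · # # # # · · · · ·
    · · · # # # # · · · ·
    · · · # # # # # · · ·
    · · · # # # # # # · ·
    · · · # # # # # # # ·
T1:
  2·area = 252
  edge (0, 4)→(18, 2): d=(18,-2) top-left  bias=+0
  edge (18, 2)→(0, 18): d=(-18,16) right/bottom  bias=-1
  edge (0, 18)→(0, 4): d=(0,-14) top-left  bias=+0
    (4,1)@(9, 3): e=[0,126,126] → #  [on edge]
    (5,1)@(11, 3): e=[4,94,154] → #
    (6,1)@(13, 3): e=[8,62,182] → #
    (7,1)@(15, 3): e=[12,30,210] → #
    (8,1)@(17, 3): e=[16,-2,238] → ·
    (0,2)@(1, 5): e=[20,218,14] → #
    (1,2)@(3, 5): e=[24,186,42] → #
    (2,2)@(5, 5): e=[28,154,70] → #
    (3,2)@(7, 5): e=[32,122,98] → #
    (7,2)@(15, 5): e=[48,-6,210] → ·
    (0,3)@(1, 7): e=[56,182,14] → #
    (6,3)@(13, 7): e=[80,-10,182] → ·
  covered (32 px):
    · · · · · · · · · · ·
    · · · · # # # # · · ·
    # # # # # # # · · · ·
    # # # # # # · · · · ·
    # # # # # · · · · · ·
    # # # # · · · · · · ·
    # # # · · · · · · · ·
    # # · · · · · · · · ·
    # · · · · · · · · · ·
    · · · · · · · · · · ·
    · · · · · · · · · · ·
T2:
  2·area = 16  (B↔C swapped to make it positive)
  edge (16, 14)→(12, 6): d=(-4,-8) top-left  bias=+0
  edge (12, 6)→(13, 4): d=(1,-2) top-left  bias=+0
  edge (13, 4)→(16, 14): d=(3,10) right/bottom  bias=-1
    (6,2)@(13, 5): e=[12,1,3] → #
    (7,2)@(15, 5): e=[28,5,-17] → ·
    (6,3)@(13, 7): e=[4,3,9] → #
    (7,3)@(15, 7): e=[20,7,-11] → ·
    (6,4)@(13, 9): e=[-4,5,15] → ·
    (7,5)@(15, 11): e=[4,11,1] → #
    (8,5)@(17, 11): e=[20,15,-19] → ·
    (7,6)@(15, 13): e=[-4,13,7] → ·
  covered (3 px):
    · · · · · · · · · · ·
    · · · · · · · · · · ·
    · · · · · · # · · · ·
    · · · · · · # · · · ·
    · · · · · · · · · · ·
    · · · · · · · # · · ·
    · · · · · · · · · · ·
    · · · · · · · · · · ·
    · · · · · · · · · · ·
    · · · · · · · · · · ·
    · · · · · · · · · · ·
T3:
  2·area = 20
  edge (18, 10)→(16, 1): d=(-2,-9) top-left  bias=+0
  edge (16, 1)→(18, 0): d=(2,-1) top-left  bias=+0
  edge (18, 0)→(18, 10): d=(0,10) right/bottom  bias=-1
    (8,0)@(17, 1): e=[9,1,10] → #
    (9,0)@(19, 1): e=[27,3,-10] → ·
    (8,1)@(17, 3): e=[5,5,10] → #
    (9,1)@(19, 3): e=[23,7,-10] → ·
    (8,2)@(17, 5): e=[1,9,10] → #
    (9,2)@(19, 5): e=[19,11,-10] → ·
    (8,3)@(17, 7): e=[-3,13,10] → ·
  covered (3 px):
    · · · · · · · · # · ·
    · · · · · · · · # · ·
    · · · · · · · · # · ·
    · · · · · · · · · · ·
    · · · · · · · · · · ·
    · · · · · · · · · · ·
    · · · · · · · · · · ·
    · · · · · · · · · · ·
    · · · · · · · · · · ·
    · · · · · · · · · · ·
    · · · · · · · · · · ·
T4:
  degenerate (2·area = 0) — covers nothing

Result: 70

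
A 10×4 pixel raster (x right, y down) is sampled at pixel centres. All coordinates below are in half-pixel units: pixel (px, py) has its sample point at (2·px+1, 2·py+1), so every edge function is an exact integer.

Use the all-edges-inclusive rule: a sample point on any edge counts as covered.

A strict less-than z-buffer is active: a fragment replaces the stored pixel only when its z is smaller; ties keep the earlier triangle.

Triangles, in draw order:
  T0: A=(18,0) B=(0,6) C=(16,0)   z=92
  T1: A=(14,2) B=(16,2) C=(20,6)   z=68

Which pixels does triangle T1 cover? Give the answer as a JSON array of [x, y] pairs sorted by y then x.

T0:
  2·area = 12
  edge (18, 0)→(0, 6): d=(-18,6) inclusive
  edge (0, 6)→(16, 0): d=(16,-6) inclusive
  edge (16, 0)→(18, 0): d=(2,0) inclusive
    (7,0)@(15, 1): e=[0,10,2] → #  [on edge]
    (8,0)@(17, 1): e=[-12,22,2] → ·
    (4,1)@(9, 3): e=[0,6,6] → #  [on edge]
    (5,1)@(11, 3): e=[-12,18,6] → ·
    (7,1)@(15, 3): e=[-36,42,6] → ·
    (1,2)@(3, 5): e=[0,2,10] → #  [on edge]
    (2,2)@(5, 5): e=[-12,14,10] → ·
    (4,2)@(9, 5): e=[-36,38,10] → ·
    (1,3)@(3, 7): e=[-36,34,14] → ·
  covered (3 px):
    · · · · · · · # · ·
    · · · · # · · · · ·
    · # · · · · · · · ·
    · · · · · · · · · ·
T1:
  2·area = 8
  edge (14, 2)→(16, 2): d=(2,0) inclusive
  edge (16, 2)→(20, 6): d=(4,4) inclusive
  edge (20, 6)→(14, 2): d=(-6,-4) inclusive
    (7,0)@(15, 1): e=[-2,0,10] → ·  [on edge]
    (8,1)@(17, 3): e=[2,0,6] → #  [on edge]
    (9,1)@(19, 3): e=[2,-8,14] → ·
    (8,2)@(17, 5): e=[6,8,-6] → ·
    (9,2)@(19, 5): e=[6,0,2] → #  [on edge]
    (9,3)@(19, 7): e=[10,8,-10] → ·
  covered (2 px):
    · · · · · · · · · ·
    · · · · · · · · # ·
    · · · · · · · · · #
    · · · · · · · · · ·

Final: [[8,1],[9,2]]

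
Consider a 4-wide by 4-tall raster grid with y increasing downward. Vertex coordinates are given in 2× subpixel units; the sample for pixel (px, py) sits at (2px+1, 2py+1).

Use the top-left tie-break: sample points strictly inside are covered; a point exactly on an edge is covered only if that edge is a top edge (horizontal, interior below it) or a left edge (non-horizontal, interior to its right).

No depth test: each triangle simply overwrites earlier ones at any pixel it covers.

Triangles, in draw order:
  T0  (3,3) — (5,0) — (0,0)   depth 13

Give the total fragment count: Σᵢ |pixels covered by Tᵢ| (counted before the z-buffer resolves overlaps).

T0:
  2·area = 15  (B↔C swapped to make it positive)
  edge (3, 3)→(0, 0): d=(-3,-3) top-left  bias=+0
  edge (0, 0)→(5, 0): d=(5,0) top-left  bias=+0
  edge (5, 0)→(3, 3): d=(-2,3) right/bottom  bias=-1
    (0,0)@(1, 1): e=[0,5,10] → █  [on edge]
    (1,0)@(3, 1): e=[6,5,4] → █
    (2,0)@(5, 1): e=[12,5,-2] → ·
    (0,1)@(1, 3): e=[-6,15,6] → ·
    (1,1)@(3, 3): e=[0,15,0] → ·  [on edge]
    (2,2)@(5, 5): e=[0,25,-10] → ·  [on edge]
    (3,3)@(7, 7): e=[0,35,-20] → ·  [on edge]
  covered (2 px):
    █ █ · ·
    · · · ·
    · · · ·
    · · · ·

Result: 2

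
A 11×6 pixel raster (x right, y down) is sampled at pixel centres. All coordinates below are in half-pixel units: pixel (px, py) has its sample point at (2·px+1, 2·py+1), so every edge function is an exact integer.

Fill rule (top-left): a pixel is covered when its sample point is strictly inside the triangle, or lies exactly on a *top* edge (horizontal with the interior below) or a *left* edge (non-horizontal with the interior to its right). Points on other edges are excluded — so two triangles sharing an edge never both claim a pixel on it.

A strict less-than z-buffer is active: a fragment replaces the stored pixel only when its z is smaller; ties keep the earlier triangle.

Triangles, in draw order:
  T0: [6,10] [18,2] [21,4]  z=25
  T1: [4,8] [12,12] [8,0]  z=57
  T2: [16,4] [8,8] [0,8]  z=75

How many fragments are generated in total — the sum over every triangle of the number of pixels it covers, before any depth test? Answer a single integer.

T0:
  2·area = 48
  edge (6, 10)→(18, 2): d=(12,-8) top-left  bias=+0
  edge (18, 2)→(21, 4): d=(3,2) right/bottom  bias=-1
  edge (21, 4)→(6, 10): d=(-15,6) right/bottom  bias=-1
    (8,1)@(17, 3): e=[4,5,39] → #
    (9,1)@(19, 3): e=[20,1,27] → #
    (10,1)@(21, 3): e=[36,-3,15] → ·
    (7,2)@(15, 5): e=[12,15,21] → #
    (9,2)@(19, 5): e=[44,7,-3] → ·
    (5,3)@(11, 7): e=[4,29,15] → #
    (6,3)@(13, 7): e=[20,25,3] → #
    (7,3)@(15, 7): e=[36,21,-9] → ·
    (8,3)@(17, 7): e=[52,17,-21] → ·
    (5,4)@(11, 9): e=[28,35,-15] → ·
    (6,4)@(13, 9): e=[44,31,-27] → ·
  covered (6 px):
    · · · · · · · · · · ·
    · · · · · · · · # # ·
    · · · · · · · # # · ·
    · · · · · # # · · · ·
    · · · · · · · · · · ·
    · · · · · · · · · · ·
T1:
  2·area = 80  (B↔C swapped to make it positive)
  edge (4, 8)→(8, 0): d=(4,-8) top-left  bias=+0
  edge (8, 0)→(12, 12): d=(4,12) right/bottom  bias=-1
  edge (12, 12)→(4, 8): d=(-8,-4) top-left  bias=+0
    (3,1)@(7, 3): e=[4,24,52] → #
    (4,1)@(9, 3): e=[20,0,60] → ·  [on edge]
    (3,2)@(7, 5): e=[12,32,36] → #
    (4,2)@(9, 5): e=[28,8,44] → #
    (5,2)@(11, 5): e=[44,-16,52] → ·
    (2,3)@(5, 7): e=[4,64,12] → #
    (5,3)@(11, 7): e=[52,-8,36] → ·
    (2,4)@(5, 9): e=[12,72,-4] → ·
    (3,4)@(7, 9): e=[28,48,4] → #
    (5,4)@(11, 9): e=[60,0,20] → ·  [on edge]
    (3,5)@(7, 11): e=[36,56,-12] → ·
    (4,5)@(9, 11): e=[52,32,-4] → ·
  covered (9 px):
    · · · · · · · · · · ·
    · · · # · · · · · · ·
    · · · # # · · · · · ·
    · · # # # · · · · · ·
    · · · # # · · · · · ·
    · · · · · # · · · · ·
T2:
  2·area = 32
  edge (16, 4)→(8, 8): d=(-8,4) right/bottom  bias=-1
  edge (8, 8)→(0, 8): d=(-8,0) right/bottom  bias=-1
  edge (0, 8)→(16, 4): d=(16,-4) top-left  bias=+0
    (6,2)@(13, 5): e=[4,24,4] → #
    (7,2)@(15, 5): e=[-4,24,12] → ·
    (2,3)@(5, 7): e=[20,8,4] → #
    (3,3)@(7, 7): e=[12,8,12] → #
    (4,3)@(9, 7): e=[4,8,20] → #
    (5,3)@(11, 7): e=[-4,8,28] → ·
    (6,3)@(13, 7): e=[-12,8,36] → ·
    (2,4)@(5, 9): e=[4,-8,36] → ·
    (3,4)@(7, 9): e=[-4,-8,44] → ·
    (4,4)@(9, 9): e=[-12,-8,52] → ·
  covered (4 px):
    · · · · · · · · · · ·
    · · · · · · · · · · ·
    · · · · · · # · · · ·
    · · # # # · · · · · ·
    · · · · · · · · · · ·
    · · · · · · · · · · ·

Answer: 19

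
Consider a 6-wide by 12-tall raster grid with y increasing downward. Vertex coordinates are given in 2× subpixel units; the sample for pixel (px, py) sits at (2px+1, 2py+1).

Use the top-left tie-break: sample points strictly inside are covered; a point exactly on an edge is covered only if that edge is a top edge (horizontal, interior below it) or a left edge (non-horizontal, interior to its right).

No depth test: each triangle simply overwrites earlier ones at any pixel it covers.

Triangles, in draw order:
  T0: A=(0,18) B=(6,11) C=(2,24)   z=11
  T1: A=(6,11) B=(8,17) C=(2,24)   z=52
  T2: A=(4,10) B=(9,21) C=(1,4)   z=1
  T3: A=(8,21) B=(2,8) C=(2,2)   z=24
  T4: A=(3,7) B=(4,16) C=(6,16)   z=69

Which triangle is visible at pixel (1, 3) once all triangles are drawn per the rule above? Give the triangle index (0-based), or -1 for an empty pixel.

T0:
  2·area = 50
  edge (0, 18)→(6, 11): d=(6,-7) top-left  bias=+0
  edge (6, 11)→(2, 24): d=(-4,13) right/bottom  bias=-1
  edge (2, 24)→(0, 18): d=(-2,-6) top-left  bias=+0
    (2,6)@(5, 13): e=[5,5,40] → X
    (3,6)@(7, 13): e=[19,-21,52] → .
    (1,7)@(3, 15): e=[3,23,24] → X
    (2,7)@(5, 15): e=[17,-3,36] → .
    (0,8)@(1, 17): e=[1,41,8] → X
    (2,8)@(5, 17): e=[29,-11,32] → .
    (0,9)@(1, 19): e=[13,33,4] → X
    (2,9)@(5, 19): e=[41,-19,28] → .
    (0,10)@(1, 21): e=[25,25,0] → X  [on edge]
    (1,10)@(3, 21): e=[39,-1,12] → .
    (0,11)@(1, 23): e=[37,17,-4] → .
  covered (7 px):
    . . . . . .
    . . . . . .
    . . . . . .
    . . . . . .
    . . . . . .
    . . . . . .
    . . X . . .
    . X . . . .
    X X . . . .
    X X . . . .
    X . . . . .
    . . . . . .
T1:
  2·area = 50
  edge (6, 11)→(8, 17): d=(2,6) right/bottom  bias=-1
  edge (8, 17)→(2, 24): d=(-6,7) right/bottom  bias=-1
  edge (2, 24)→(6, 11): d=(4,-13) top-left  bias=+0
    (2,7)@(5, 15): e=[14,33,3] → X
    (3,7)@(7, 15): e=[2,19,29] → X
    (4,7)@(9, 15): e=[-10,5,55] → .
    (2,8)@(5, 17): e=[18,21,11] → X
    (4,8)@(9, 17): e=[-6,-7,63] → .
    (2,9)@(5, 19): e=[22,9,19] → X
    (3,9)@(7, 19): e=[10,-5,45] → .
    (1,10)@(3, 21): e=[38,11,1] → X
    (2,10)@(5, 21): e=[26,-3,27] → .
    (1,11)@(3, 23): e=[42,-1,9] → .
  covered (6 px):
    . . . . . .
    . . . . . .
    . . . . . .
    . . . . . .
    . . . . . .
    . . . . . .
    . . . . . .
    . . X X . .
    . . X X . .
    . . X . . .
    . X . . . .
    . . . . . .
T2:
  2·area = 3
  edge (4, 10)→(9, 21): d=(5,11) right/bottom  bias=-1
  edge (9, 21)→(1, 4): d=(-8,-17) top-left  bias=+0
  edge (1, 4)→(4, 10): d=(3,6) right/bottom  bias=-1
    (4,10)@(9, 21): e=[0,0,3] → .  [on edge]
  covered (0 px):
    . . . . . .
    . . . . . .
    . . . . . .
    . . . . . .
    . . . . . .
    . . . . . .
    . . . . . .
    . . . . . .
    . . . . . .
    . . . . . .
    . . . . . .
    . . . . . .
T3:
  2·area = 36
  edge (8, 21)→(2, 8): d=(-6,-13) top-left  bias=+0
  edge (2, 8)→(2, 2): d=(0,-6) top-left  bias=+0
  edge (2, 2)→(8, 21): d=(6,19) right/bottom  bias=-1
    (1,3)@(3, 7): e=[19,6,11] → X
    (2,3)@(5, 7): e=[45,18,-27] → .
    (1,4)@(3, 9): e=[7,6,23] → X
    (2,4)@(5, 9): e=[33,18,-15] → .
    (1,5)@(3, 11): e=[-5,6,35] → .
    (2,6)@(5, 13): e=[9,18,9] → X
    (3,6)@(7, 13): e=[35,30,-29] → .
    (2,7)@(5, 15): e=[-3,18,21] → .
  covered (3 px):
    . . . . . .
    . . . . . .
    . . . . . .
    . X . . . .
    . X . . . .
    . . . . . .
    . . X . . .
    . . . . . .
    . . . . . .
    . . . . . .
    . . . . . .
    . . . . . .
T4:
  2·area = 18  (B↔C swapped to make it positive)
  edge (3, 7)→(6, 16): d=(3,9) right/bottom  bias=-1
  edge (6, 16)→(4, 16): d=(-2,0) right/bottom  bias=-1
  edge (4, 16)→(3, 7): d=(-1,-9) top-left  bias=+0
    (0,0)@(1, 1): e=[0,30,-12] → .  [on edge]
    (1,3)@(3, 7): e=[0,18,0] → .  [on edge]
    (2,6)@(5, 13): e=[0,6,12] → .  [on edge]
    (2,7)@(5, 15): e=[6,2,10] → X
    (3,7)@(7, 15): e=[-12,2,28] → .
    (2,8)@(5, 17): e=[12,-2,8] → .
    (3,9)@(7, 19): e=[0,-6,24] → .  [on edge]
  covered (1 px):
    . . . . . .
    . . . . . .
    . . . . . .
    . . . . . .
    . . . . . .
    . . . . . .
    . . . . . .
    . . X . . .
    . . . . . .
    . . . . . .
    . . . . . .
    . . . . . .

Z-buffer (winner per pixel, '.' = empty):
  . . . . . .
  . . . . . .
  . . . . . .
  . 3 . . . .
  . 3 . . . .
  . . . . . .
  . . 3 . . .
  . 0 4 1 . .
  0 0 1 1 . .
  0 0 1 . . .
  0 1 . . . .
  . . . . . .

Final: 3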